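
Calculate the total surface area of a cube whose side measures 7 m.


Shape: cube
Side s = 7 m
A cube has 6 square faces.
Formula: SA = 6 * s^2
s^2 = 49
SA = 6 * 49
SA = 294
294 m^2


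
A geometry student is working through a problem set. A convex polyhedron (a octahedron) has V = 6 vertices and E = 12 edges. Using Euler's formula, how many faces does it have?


Polyhedron: octahedron
Euler's formula for convex polyhedra: V - E + F = 2
Given: V = 6 vertices and E = 12 edges
Solve for F:
F = 2 + E - V = 2 + 12 - 6 = 8
8 faces


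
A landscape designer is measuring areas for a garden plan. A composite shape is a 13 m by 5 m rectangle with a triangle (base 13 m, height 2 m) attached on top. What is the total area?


Composite shape: rectangle + triangle
Rectangle area = 13 * 5 = 65
Triangle area = 0.5 * 13 * 2 = 13
Total = 65 + 13
Total = 78
78 m^2


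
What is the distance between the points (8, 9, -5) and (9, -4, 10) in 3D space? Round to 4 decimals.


3D distance between two points
P1 = (8, 9, -5), P2 = (9, -4, 10)
Formula: d = sqrt((x2-x1)^2 + (y2-y1)^2 + (z2-z1)^2)
dx = 9 - 8 = 1
dy = -4 - 9 = -13
dz = 10 - -5 = 15
dx^2 + dy^2 + dz^2 = 1 + 169 + 225 = 395
d = sqrt(395)
d = 19.8746
19.8746 units


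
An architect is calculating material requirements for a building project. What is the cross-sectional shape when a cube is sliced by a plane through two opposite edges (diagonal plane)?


Solid: cube
Cutting plane: through two opposite edges (diagonal plane)
Visualize the intersection of the plane with the solid's surface.
The boundary of the cut region is a rectangle.
rectangle


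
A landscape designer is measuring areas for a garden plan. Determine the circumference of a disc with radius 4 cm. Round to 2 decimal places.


Shape: circle
Radius r = 4 cm
Formula: C = 2 * pi * r
C = 2 * pi * 4
C = 8 * pi
C = 25.13
25.13 cm


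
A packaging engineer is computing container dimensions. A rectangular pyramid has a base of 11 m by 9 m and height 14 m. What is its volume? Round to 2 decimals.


Shape: rectangular pyramid
Base: 11 m x 9 m, Height h = 14 m
Formula: V = (1/3) * base_area * h
base_area = 11 * 9 = 99
base_area * h = 99 * 14 = 1386
V = 1386 / 3
V = 462
462 m^3


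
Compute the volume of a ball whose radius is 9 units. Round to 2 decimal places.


Shape: sphere
Radius r = 9 units
Formula: V = (4/3) * pi * r^3
r^3 = 729
(4/3) * 729 = 972
V = 972 * pi
V = 3053.63
3053.63 units^3


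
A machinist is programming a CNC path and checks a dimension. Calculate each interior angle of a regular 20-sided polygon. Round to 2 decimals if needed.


Shape: regular icosagon (20 sides)
Formula: interior angle = (n - 2) * 180 / n
(n - 2) = 18
(n - 2) * 180 = 3240
angle = 3240 / 20
angle = 162
162 degrees


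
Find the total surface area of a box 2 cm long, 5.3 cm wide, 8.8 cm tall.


Shape: rectangular prism
l = 2 cm, w = 5.3 cm, h = 8.8 cm
Formula: SA = 2(lw + lh + wh)
lw = 10.6, lh = 17.6, wh = 46.64
lw + lh + wh = 74.84
SA = 2 * 74.84
SA = 149.68
149.68 cm^2


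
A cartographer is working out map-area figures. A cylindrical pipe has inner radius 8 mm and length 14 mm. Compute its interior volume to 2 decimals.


Shape: cylinder
Radius r = 8 mm, Height h = 14 mm
Formula: V = pi * r^2 * h
r^2 = 64
V = pi * 64 * 14
V = 896 * pi
V = 2814.87
2814.87 mm^3


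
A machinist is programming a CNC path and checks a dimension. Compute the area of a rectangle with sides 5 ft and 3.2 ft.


Shape: rectangle
Length l = 5 ft, Width w = 3.2 ft
Formula: A = l * w
A = 5 * 3.2
A = 16
16 ft^2


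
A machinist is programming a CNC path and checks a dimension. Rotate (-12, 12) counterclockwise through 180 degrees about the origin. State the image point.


Transformation: rotation about the origin
Original point: (-12, 12)
Rule for 180 deg: (x, y) -> (-x, -y)
Apply: (-12, 12) -> (12, -12)
(12, -12)


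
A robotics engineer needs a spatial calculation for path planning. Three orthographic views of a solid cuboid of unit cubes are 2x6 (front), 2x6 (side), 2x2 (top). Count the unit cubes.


Orthographic views of a solid rectangular block:
Front view 2 x 6 -> length = 2, height = 6
Side view 2 x 6 -> width = 2, height = 6 (consistent)
Top view 2 x 2 -> confirms length = 2, width = 2
The block is 2 x 2 x 6.
Total unit cubes = 2 * 2 * 6 = 24
24 unit cubes


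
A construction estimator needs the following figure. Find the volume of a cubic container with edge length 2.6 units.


Shape: cube
Side s = 2.6 units
Formula: V = s^3
V = 2.6 * 2.6 * 2.6
V = 6.76 * 2.6
V = 17.576
17.576 units^3


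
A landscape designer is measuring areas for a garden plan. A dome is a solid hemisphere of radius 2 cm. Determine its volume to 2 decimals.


Shape: hemisphere (half of a sphere)
Radius r = 2 cm
Formula: V = (1/2) * (4/3) * pi * r^3 = (2/3) * pi * r^3
r^3 = 8
(2/3) * 8 = 5.333333
V = 5.333333 * pi
V = 16.76
16.76 cm^3


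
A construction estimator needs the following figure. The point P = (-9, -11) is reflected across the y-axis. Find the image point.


Transformation: reflection
Original point: (-9, -11)
Rule for reflection over the y-axis: (x, y) -> (-x, y)
Apply: (-9, -11) -> (9, -11)
(9, -11)


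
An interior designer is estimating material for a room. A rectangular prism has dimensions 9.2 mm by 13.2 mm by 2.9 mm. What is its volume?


Shape: rectangular prism
l = 9.2 mm, w = 13.2 mm, h = 2.9 mm
Formula: V = l * w * h
V = 9.2 * 13.2 * 2.9
V = 121.44 * 2.9
V = 352.176
352.176 mm^3


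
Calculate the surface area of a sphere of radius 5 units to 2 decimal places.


Shape: sphere
Radius r = 5 units
Formula: SA = 4 * pi * r^2
r^2 = 25
SA = 4 * pi * 25
SA = 100 * pi
SA = 314.16
314.16 units^2


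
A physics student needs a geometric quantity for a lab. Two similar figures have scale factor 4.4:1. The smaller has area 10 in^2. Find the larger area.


Linear scale factor k = 4.4
Original area = 10 in^2
Rule: under a linear scaling by k, areas scale by k^2.
k^2 = 4.4^2 = 19.36
New area = 10 * 19.36
New area = 193.6
193.6 in^2


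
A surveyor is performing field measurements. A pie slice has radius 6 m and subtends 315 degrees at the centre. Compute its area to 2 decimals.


Shape: circular sector
Radius r = 6 m, Angle = 315 degrees
Formula: A = (angle/360) * pi * r^2
r^2 = 36
Fraction of circle = 315/360
A = (315/360) * pi * 36
A = 31.5 * pi
A = 98.96
98.96 m^2


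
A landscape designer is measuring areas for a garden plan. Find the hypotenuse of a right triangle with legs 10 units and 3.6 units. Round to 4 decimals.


Shape: right triangle
Legs a = 10 units, b = 3.6 units
Formula: c = sqrt(a^2 + b^2)
a^2 = 100, b^2 = 12.96
a^2 + b^2 = 112.96
c = sqrt(112.96)
c = 10.6283
10.6283 units


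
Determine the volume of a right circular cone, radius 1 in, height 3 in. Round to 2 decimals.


Shape: cone
Radius r = 1 in, Height h = 3 in
Formula: V = (1/3) * pi * r^2 * h
r^2 = 1
pi * r^2 * h = pi * 1 * 3 = 3 * pi
V = 3 * pi / 3
V = 3.14
3.14 in^3


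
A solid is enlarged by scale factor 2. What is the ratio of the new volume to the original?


Linear scale factor k = 2
Rule: under a linear scaling by k, volumes scale by k^3.
k^3 = 2 * 2 * 2
k^3 = 4 * 2
k^3 = 8
Volume scales by a factor of 8.
8 (dimensionless)


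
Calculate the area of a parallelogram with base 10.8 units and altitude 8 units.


Shape: parallelogram
Base b = 10.8 units, Height h = 8 units
Formula: A = b * h
A = 10.8 * 8
A = 86.4
86.4 units^2


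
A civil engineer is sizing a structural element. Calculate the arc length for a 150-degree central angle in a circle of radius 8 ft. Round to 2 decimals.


Shape: circular arc
Radius r = 8 ft, Angle = 150 degrees
Formula: L = (angle/360) * 2 * pi * r
2 * pi * r = 16 * pi
L = (150/360) * 16 * pi
L = 6.666667 * pi
L = 20.94
20.94 ft


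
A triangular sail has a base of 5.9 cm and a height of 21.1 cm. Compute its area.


Shape: triangle
Base b = 5.9 cm, Height h = 21.1 cm
Formula: A = (1/2) * b * h
A = 0.5 * 5.9 * 21.1
A = 0.5 * 124.49
A = 62.245
62.245 cm^2


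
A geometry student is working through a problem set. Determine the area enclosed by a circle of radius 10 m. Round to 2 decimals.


Shape: circle
Radius r = 10 m
Formula: A = pi * r^2
r^2 = 10^2 = 100
A = pi * 100
A = 314.16
314.16 m^2


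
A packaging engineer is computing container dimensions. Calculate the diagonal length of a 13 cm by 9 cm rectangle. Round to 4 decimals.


Shape: rectangle (diagonal via Pythagoras)
Sides: 13 cm and 9 cm
Formula: d = sqrt(l^2 + w^2)
l^2 = 169, w^2 = 81
l^2 + w^2 = 250
d = sqrt(250)
d = 15.8114
15.8114 cm


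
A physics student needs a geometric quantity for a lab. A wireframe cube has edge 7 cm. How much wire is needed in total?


Shape: cube
Side s = 7 cm
A cube has 12 edges, all equal.
Formula: total edge length = 12 * s
Total = 12 * 7
Total = 84
84 cm


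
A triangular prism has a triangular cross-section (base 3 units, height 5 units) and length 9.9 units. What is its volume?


Shape: triangular prism
Triangle base = 3 units, triangle height = 5 units, prism length L = 9.9 units
Formula: V = (1/2 * b * h_tri) * L
Cross-section area = 0.5 * 3 * 5 = 7.5
V = 7.5 * 9.9
V = 74.25
74.25 units^3


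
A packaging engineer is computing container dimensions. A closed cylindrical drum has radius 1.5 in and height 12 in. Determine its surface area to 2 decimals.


Shape: closed cylinder
Radius r = 1.5 in, Height h = 12 in
Formula: SA = 2*pi*r^2 + 2*pi*r*h = 2*pi*r*(r + h)
r + h = 13.5
2 * r * (r + h) = 2 * 1.5 * 13.5 = 40.5
SA = 40.5 * pi
SA = 127.23
127.23 in^2


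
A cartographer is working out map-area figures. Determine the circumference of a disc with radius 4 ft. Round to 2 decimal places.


Shape: circle
Radius r = 4 ft
Formula: C = 2 * pi * r
C = 2 * pi * 4
C = 8 * pi
C = 25.13
25.13 ft


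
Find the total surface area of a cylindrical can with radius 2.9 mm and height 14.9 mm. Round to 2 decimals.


Shape: closed cylinder
Radius r = 2.9 mm, Height h = 14.9 mm
Formula: SA = 2*pi*r^2 + 2*pi*r*h = 2*pi*r*(r + h)
r + h = 17.8
2 * r * (r + h) = 2 * 2.9 * 17.8 = 103.24
SA = 103.24 * pi
SA = 324.34
324.34 mm^2


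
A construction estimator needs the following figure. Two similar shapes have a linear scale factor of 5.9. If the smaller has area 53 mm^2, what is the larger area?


Linear scale factor k = 5.9
Original area = 53 mm^2
Rule: under a linear scaling by k, areas scale by k^2.
k^2 = 5.9^2 = 34.81
New area = 53 * 34.81
New area = 1844.93
1844.93 mm^2


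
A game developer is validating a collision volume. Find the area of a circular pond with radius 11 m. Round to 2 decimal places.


Shape: circle
Radius r = 11 m
Formula: A = pi * r^2
r^2 = 11^2 = 121
A = pi * 121
A = 380.13
380.13 m^2


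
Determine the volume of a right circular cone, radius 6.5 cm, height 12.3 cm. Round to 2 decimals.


Shape: cone
Radius r = 6.5 cm, Height h = 12.3 cm
Formula: V = (1/3) * pi * r^2 * h
r^2 = 42.25
pi * r^2 * h = pi * 42.25 * 12.3 = 519.675 * pi
V = 519.675 * pi / 3
V = 544.2
544.2 cm^3


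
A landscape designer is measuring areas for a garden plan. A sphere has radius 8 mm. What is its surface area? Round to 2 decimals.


Shape: sphere
Radius r = 8 mm
Formula: SA = 4 * pi * r^2
r^2 = 64
SA = 4 * pi * 64
SA = 256 * pi
SA = 804.25
804.25 mm^2


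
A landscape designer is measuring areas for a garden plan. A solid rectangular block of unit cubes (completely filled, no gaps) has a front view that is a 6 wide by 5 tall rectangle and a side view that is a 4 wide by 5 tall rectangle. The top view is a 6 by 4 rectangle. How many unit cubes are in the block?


Orthographic views of a solid rectangular block:
Front view 6 x 5 -> length = 6, height = 5
Side view 4 x 5 -> width = 4, height = 5 (consistent)
Top view 6 x 4 -> confirms length = 6, width = 4
The block is 6 x 4 x 5.
Total unit cubes = 6 * 4 * 5 = 120
120 unit cubes


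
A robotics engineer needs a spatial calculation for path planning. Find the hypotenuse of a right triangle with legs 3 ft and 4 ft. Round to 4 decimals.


Shape: right triangle
Legs a = 3 ft, b = 4 ft
Formula: c = sqrt(a^2 + b^2)
a^2 = 9, b^2 = 16
a^2 + b^2 = 25
c = sqrt(25)
c = 5.0
5 ft


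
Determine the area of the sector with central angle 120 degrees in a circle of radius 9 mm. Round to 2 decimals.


Shape: circular sector
Radius r = 9 mm, Angle = 120 degrees
Formula: A = (angle/360) * pi * r^2
r^2 = 81
Fraction of circle = 120/360
A = (120/360) * pi * 81
A = 27 * pi
A = 84.82
84.82 mm^2


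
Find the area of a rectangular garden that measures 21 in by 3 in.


Shape: rectangle
Length l = 21 in, Width w = 3 in
Formula: A = l * w
A = 21 * 3
A = 63
63 in^2


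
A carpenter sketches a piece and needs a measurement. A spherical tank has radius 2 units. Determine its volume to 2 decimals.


Shape: sphere
Radius r = 2 units
Formula: V = (4/3) * pi * r^3
r^3 = 8
(4/3) * 8 = 10.666667
V = 10.666667 * pi
V = 33.51
33.51 units^3


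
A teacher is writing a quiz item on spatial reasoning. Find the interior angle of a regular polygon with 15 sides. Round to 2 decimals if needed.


Shape: regular pentadecagon (15 sides)
Formula: interior angle = (n - 2) * 180 / n
(n - 2) = 13
(n - 2) * 180 = 2340
angle = 2340 / 15
angle = 156
156 degrees


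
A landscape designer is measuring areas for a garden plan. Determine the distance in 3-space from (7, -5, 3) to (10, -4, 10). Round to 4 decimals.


3D distance between two points
P1 = (7, -5, 3), P2 = (10, -4, 10)
Formula: d = sqrt((x2-x1)^2 + (y2-y1)^2 + (z2-z1)^2)
dx = 10 - 7 = 3
dy = -4 - -5 = 1
dz = 10 - 3 = 7
dx^2 + dy^2 + dz^2 = 9 + 1 + 49 = 59
d = sqrt(59)
d = 7.6811
7.6811 units


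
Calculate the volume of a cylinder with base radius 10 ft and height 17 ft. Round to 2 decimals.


Shape: cylinder
Radius r = 10 ft, Height h = 17 ft
Formula: V = pi * r^2 * h
r^2 = 100
V = pi * 100 * 17
V = 1700 * pi
V = 5340.71
5340.71 ft^3


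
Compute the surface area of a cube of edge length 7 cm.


Shape: cube
Side s = 7 cm
A cube has 6 square faces.
Formula: SA = 6 * s^2
s^2 = 49
SA = 6 * 49
SA = 294
294 cm^2


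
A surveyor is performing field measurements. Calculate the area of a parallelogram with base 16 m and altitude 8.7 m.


Shape: parallelogram
Base b = 16 m, Height h = 8.7 m
Formula: A = b * h
A = 16 * 8.7
A = 139.2
139.2 m^2


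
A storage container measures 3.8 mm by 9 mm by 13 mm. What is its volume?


Shape: rectangular prism
l = 3.8 mm, w = 9 mm, h = 13 mm
Formula: V = l * w * h
V = 3.8 * 9 * 13
V = 34.2 * 13
V = 444.6
444.6 mm^3


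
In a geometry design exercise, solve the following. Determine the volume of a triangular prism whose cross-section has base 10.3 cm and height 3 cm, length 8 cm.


Shape: triangular prism
Triangle base = 10.3 cm, triangle height = 3 cm, prism length L = 8 cm
Formula: V = (1/2 * b * h_tri) * L
Cross-section area = 0.5 * 10.3 * 3 = 15.45
V = 15.45 * 8
V = 123.6
123.6 cm^3


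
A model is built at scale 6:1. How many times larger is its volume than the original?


Linear scale factor k = 6
Rule: under a linear scaling by k, volumes scale by k^3.
k^3 = 6 * 6 * 6
k^3 = 36 * 6
k^3 = 216
Volume scales by a factor of 216.
216 (dimensionless)


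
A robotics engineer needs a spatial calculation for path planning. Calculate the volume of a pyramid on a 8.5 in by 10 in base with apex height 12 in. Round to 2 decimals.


Shape: rectangular pyramid
Base: 8.5 in x 10 in, Height h = 12 in
Formula: V = (1/3) * base_area * h
base_area = 8.5 * 10 = 85
base_area * h = 85 * 12 = 1020
V = 1020 / 3
V = 340
340 in^3


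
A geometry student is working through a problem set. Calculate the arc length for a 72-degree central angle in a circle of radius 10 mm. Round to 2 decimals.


Shape: circular arc
Radius r = 10 mm, Angle = 72 degrees
Formula: L = (angle/360) * 2 * pi * r
2 * pi * r = 20 * pi
L = (72/360) * 20 * pi
L = 4 * pi
L = 12.57
12.57 mm


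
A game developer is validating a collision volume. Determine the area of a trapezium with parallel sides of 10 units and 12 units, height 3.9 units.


Shape: trapezoid
Parallel sides a = 10 units, b = 12 units; Height h = 3.9 units
Formula: A = (a + b) * h / 2
a + b = 10 + 12 = 22
A = 22 * 3.9 / 2
A = 85.8 / 2
A = 42.9
42.9 units^2


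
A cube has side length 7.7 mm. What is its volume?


Shape: cube
Side s = 7.7 mm
Formula: V = s^3
V = 7.7 * 7.7 * 7.7
V = 59.29 * 7.7
V = 456.533
456.533 mm^3


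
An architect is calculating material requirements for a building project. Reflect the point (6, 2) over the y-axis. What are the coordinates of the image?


Transformation: reflection
Original point: (6, 2)
Rule for reflection over the y-axis: (x, y) -> (-x, y)
Apply: (6, 2) -> (-6, 2)
(-6, 2)


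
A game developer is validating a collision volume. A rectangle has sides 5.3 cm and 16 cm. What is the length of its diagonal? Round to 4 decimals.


Shape: rectangle (diagonal via Pythagoras)
Sides: 5.3 cm and 16 cm
Formula: d = sqrt(l^2 + w^2)
l^2 = 28.09, w^2 = 256
l^2 + w^2 = 284.09
d = sqrt(284.09)
d = 16.855
16.855 cm


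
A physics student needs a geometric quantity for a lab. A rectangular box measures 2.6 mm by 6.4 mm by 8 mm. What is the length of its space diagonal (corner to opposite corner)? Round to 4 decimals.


Shape: rectangular box (space diagonal)
l = 2.6 mm, w = 6.4 mm, h = 8 mm
Visualize: the diagonal of the base, then a right triangle with that diagonal and the height.
Formula: d = sqrt(l^2 + w^2 + h^2)
l^2 + w^2 + h^2 = 6.76 + 40.96 + 64 = 111.72
d = sqrt(111.72)
d = 10.5698
10.5698 mm


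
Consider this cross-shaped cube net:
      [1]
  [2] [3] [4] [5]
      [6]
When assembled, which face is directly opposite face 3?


Net: cross layout. Take square 3 as the base (bottom).
Fold the four squares in the horizontal row up around 3: 2 -> left, 4 -> right, 5 wraps to the top.
Fold 1 and 6 up from 3: 1 -> back, 6 -> front.
Opposite pairs are therefore: (1, 6), (2, 4), (3, 5).
Face 3 is opposite face 5.
face 5


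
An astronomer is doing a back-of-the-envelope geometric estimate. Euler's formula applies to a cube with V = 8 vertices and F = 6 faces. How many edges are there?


Polyhedron: cube
Euler's formula for convex polyhedra: V - E + F = 2
Given: V = 8 vertices and F = 6 faces
Solve for E:
E = V + F - 2 = 8 + 6 - 2 = 12
12 edges


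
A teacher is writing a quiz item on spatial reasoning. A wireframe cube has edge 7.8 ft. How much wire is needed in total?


Shape: cube
Side s = 7.8 ft
A cube has 12 edges, all equal.
Formula: total edge length = 12 * s
Total = 12 * 7.8
Total = 93.6
93.6 ft


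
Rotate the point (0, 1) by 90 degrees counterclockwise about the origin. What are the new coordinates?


Transformation: rotation about the origin
Original point: (0, 1)
Rule for 90 deg counterclockwise: (x, y) -> (-y, x)
Apply: (0, 1) -> (-1, 0)
(-1, 0)


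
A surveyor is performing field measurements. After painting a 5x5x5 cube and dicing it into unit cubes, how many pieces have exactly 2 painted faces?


Large cube: 5 x 5 x 5, cut into unit cubes.
n = 5, so n - 2 = 3
Cubes with 2 painted faces lie along the edges, excluding corners.
A cube has 12 edges; each contributes (n - 2) = 3 such cubes.
Count = 12 * 3 = 36
36 unit cubes


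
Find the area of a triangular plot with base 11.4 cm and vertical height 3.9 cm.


Shape: triangle
Base b = 11.4 cm, Height h = 3.9 cm
Formula: A = (1/2) * b * h
A = 0.5 * 11.4 * 3.9
A = 0.5 * 44.46
A = 22.23
22.23 cm^2


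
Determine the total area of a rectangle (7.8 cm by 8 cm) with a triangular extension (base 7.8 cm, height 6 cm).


Composite shape: rectangle + triangle
Rectangle area = 7.8 * 8 = 62.4
Triangle area = 0.5 * 7.8 * 6 = 23.4
Total = 62.4 + 23.4
Total = 85.8
85.8 cm^2


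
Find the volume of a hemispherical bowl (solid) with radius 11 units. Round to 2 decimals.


Shape: hemisphere (half of a sphere)
Radius r = 11 units
Formula: V = (1/2) * (4/3) * pi * r^3 = (2/3) * pi * r^3
r^3 = 1331
(2/3) * 1331 = 887.333333
V = 887.333333 * pi
V = 2787.64
2787.64 units^3


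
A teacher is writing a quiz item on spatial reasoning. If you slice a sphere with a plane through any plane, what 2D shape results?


Solid: sphere
Cutting plane: through any plane
Visualize the intersection of the plane with the solid's surface.
The boundary of the cut region is a circle.
circle


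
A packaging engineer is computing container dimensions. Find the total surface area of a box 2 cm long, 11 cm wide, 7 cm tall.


Shape: rectangular prism
l = 2 cm, w = 11 cm, h = 7 cm
Formula: SA = 2(lw + lh + wh)
lw = 22, lh = 14, wh = 77
lw + lh + wh = 113
SA = 2 * 113
SA = 226
226 cm^2


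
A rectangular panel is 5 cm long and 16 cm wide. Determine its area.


Shape: rectangle
Length l = 5 cm, Width w = 16 cm
Formula: A = l * w
A = 5 * 16
A = 80
80 cm^2


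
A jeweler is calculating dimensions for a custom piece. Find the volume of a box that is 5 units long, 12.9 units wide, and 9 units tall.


Shape: rectangular prism
l = 5 units, w = 12.9 units, h = 9 units
Formula: V = l * w * h
V = 5 * 12.9 * 9
V = 64.5 * 9
V = 580.5
580.5 units^3


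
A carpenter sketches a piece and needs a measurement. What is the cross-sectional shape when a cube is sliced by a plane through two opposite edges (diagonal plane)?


Solid: cube
Cutting plane: through two opposite edges (diagonal plane)
Visualize the intersection of the plane with the solid's surface.
The boundary of the cut region is a rectangle.
rectangle


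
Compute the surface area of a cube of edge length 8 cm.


Shape: cube
Side s = 8 cm
A cube has 6 square faces.
Formula: SA = 6 * s^2
s^2 = 64
SA = 6 * 64
SA = 384
384 cm^2


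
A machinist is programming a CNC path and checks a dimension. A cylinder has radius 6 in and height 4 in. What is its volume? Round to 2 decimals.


Shape: cylinder
Radius r = 6 in, Height h = 4 in
Formula: V = pi * r^2 * h
r^2 = 36
V = pi * 36 * 4
V = 144 * pi
V = 452.39
452.39 in^3


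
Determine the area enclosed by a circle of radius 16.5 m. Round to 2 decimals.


Shape: circle
Radius r = 16.5 m
Formula: A = pi * r^2
r^2 = 16.5^2 = 272.25
A = pi * 272.25
A = 855.3
855.3 m^2


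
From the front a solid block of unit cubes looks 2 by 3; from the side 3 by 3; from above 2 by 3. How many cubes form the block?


Orthographic views of a solid rectangular block:
Front view 2 x 3 -> length = 2, height = 3
Side view 3 x 3 -> width = 3, height = 3 (consistent)
Top view 2 x 3 -> confirms length = 2, width = 3
The block is 2 x 3 x 3.
Total unit cubes = 2 * 3 * 3 = 18
18 unit cubes


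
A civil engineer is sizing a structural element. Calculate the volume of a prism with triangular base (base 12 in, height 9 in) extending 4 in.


Shape: triangular prism
Triangle base = 12 in, triangle height = 9 in, prism length L = 4 in
Formula: V = (1/2 * b * h_tri) * L
Cross-section area = 0.5 * 12 * 9 = 54
V = 54 * 4
V = 216
216 in^3


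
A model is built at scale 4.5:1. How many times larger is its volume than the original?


Linear scale factor k = 4.5
Rule: under a linear scaling by k, volumes scale by k^3.
k^3 = 4.5 * 4.5 * 4.5
k^3 = 20.25 * 4.5
k^3 = 91.125
Volume scales by a factor of 91.125.
91.125 (dimensionless)


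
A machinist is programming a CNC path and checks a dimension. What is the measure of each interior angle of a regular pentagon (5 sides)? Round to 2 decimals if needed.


Shape: regular pentagon (5 sides)
Formula: interior angle = (n - 2) * 180 / n
(n - 2) = 3
(n - 2) * 180 = 540
angle = 540 / 5
angle = 108
108 degrees


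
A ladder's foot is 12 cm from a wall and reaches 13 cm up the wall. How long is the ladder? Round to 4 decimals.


Shape: right triangle
Legs a = 12 cm, b = 13 cm
Formula: c = sqrt(a^2 + b^2)
a^2 = 144, b^2 = 169
a^2 + b^2 = 313
c = sqrt(313)
c = 17.6918
17.6918 cm


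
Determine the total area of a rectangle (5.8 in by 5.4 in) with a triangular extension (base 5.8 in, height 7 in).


Composite shape: rectangle + triangle
Rectangle area = 5.8 * 5.4 = 31.32
Triangle area = 0.5 * 5.8 * 7 = 20.3
Total = 31.32 + 20.3
Total = 51.62
51.62 in^2


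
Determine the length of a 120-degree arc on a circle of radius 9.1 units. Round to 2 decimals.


Shape: circular arc
Radius r = 9.1 units, Angle = 120 degrees
Formula: L = (angle/360) * 2 * pi * r
2 * pi * r = 18.2 * pi
L = (120/360) * 18.2 * pi
L = 6.066667 * pi
L = 19.06
19.06 units


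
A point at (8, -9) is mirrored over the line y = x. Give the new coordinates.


Transformation: reflection
Original point: (8, -9)
Rule for reflection over y = x: (x, y) -> (y, x)
Apply: (8, -9) -> (-9, 8)
(-9, 8)


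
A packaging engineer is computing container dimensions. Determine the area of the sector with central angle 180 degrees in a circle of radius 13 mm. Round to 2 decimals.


Shape: circular sector
Radius r = 13 mm, Angle = 180 degrees
Formula: A = (angle/360) * pi * r^2
r^2 = 169
Fraction of circle = 180/360
A = (180/360) * pi * 169
A = 84.5 * pi
A = 265.46
265.46 mm^2


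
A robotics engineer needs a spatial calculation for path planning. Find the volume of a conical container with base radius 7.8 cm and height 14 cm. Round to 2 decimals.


Shape: cone
Radius r = 7.8 cm, Height h = 14 cm
Formula: V = (1/3) * pi * r^2 * h
r^2 = 60.84
pi * r^2 * h = pi * 60.84 * 14 = 851.76 * pi
V = 851.76 * pi / 3
V = 891.96
891.96 cm^3


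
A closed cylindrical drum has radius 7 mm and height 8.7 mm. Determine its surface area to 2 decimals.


Shape: closed cylinder
Radius r = 7 mm, Height h = 8.7 mm
Formula: SA = 2*pi*r^2 + 2*pi*r*h = 2*pi*r*(r + h)
r + h = 15.7
2 * r * (r + h) = 2 * 7 * 15.7 = 219.8
SA = 219.8 * pi
SA = 690.52
690.52 mm^2


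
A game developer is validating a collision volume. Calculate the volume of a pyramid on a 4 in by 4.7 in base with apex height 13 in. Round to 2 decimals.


Shape: rectangular pyramid
Base: 4 in x 4.7 in, Height h = 13 in
Formula: V = (1/3) * base_area * h
base_area = 4 * 4.7 = 18.8
base_area * h = 18.8 * 13 = 244.4
V = 244.4 / 3
V = 81.47
81.47 in^3


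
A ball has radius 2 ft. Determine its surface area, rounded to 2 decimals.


Shape: sphere
Radius r = 2 ft
Formula: SA = 4 * pi * r^2
r^2 = 4
SA = 4 * pi * 4
SA = 16 * pi
SA = 50.27
50.27 ft^2


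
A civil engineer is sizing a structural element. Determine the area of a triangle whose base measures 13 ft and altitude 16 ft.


Shape: triangle
Base b = 13 ft, Height h = 16 ft
Formula: A = (1/2) * b * h
A = 0.5 * 13 * 16
A = 0.5 * 208
A = 104
104 ft^2


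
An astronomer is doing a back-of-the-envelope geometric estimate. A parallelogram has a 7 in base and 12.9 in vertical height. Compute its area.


Shape: parallelogram
Base b = 7 in, Height h = 12.9 in
Formula: A = b * h
A = 7 * 12.9
A = 90.3
90.3 in^2


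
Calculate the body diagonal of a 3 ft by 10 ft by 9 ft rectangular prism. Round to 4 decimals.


Shape: rectangular box (space diagonal)
l = 3 ft, w = 10 ft, h = 9 ft
Visualize: the diagonal of the base, then a right triangle with that diagonal and the height.
Formula: d = sqrt(l^2 + w^2 + h^2)
l^2 + w^2 + h^2 = 9 + 100 + 81 = 190
d = sqrt(190)
d = 13.784
13.784 ft


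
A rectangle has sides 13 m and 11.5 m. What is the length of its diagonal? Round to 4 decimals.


Shape: rectangle (diagonal via Pythagoras)
Sides: 13 m and 11.5 m
Formula: d = sqrt(l^2 + w^2)
l^2 = 169, w^2 = 132.25
l^2 + w^2 = 301.25
d = sqrt(301.25)
d = 17.3566
17.3566 m


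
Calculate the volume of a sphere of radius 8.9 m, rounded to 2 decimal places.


Shape: sphere
Radius r = 8.9 m
Formula: V = (4/3) * pi * r^3
r^3 = 704.969
(4/3) * 704.969 = 939.958667
V = 939.958667 * pi
V = 2952.97
2952.97 m^3


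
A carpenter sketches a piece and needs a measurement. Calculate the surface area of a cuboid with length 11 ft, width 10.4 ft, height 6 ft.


Shape: rectangular prism
l = 11 ft, w = 10.4 ft, h = 6 ft
Formula: SA = 2(lw + lh + wh)
lw = 114.4, lh = 66, wh = 62.4
lw + lh + wh = 242.8
SA = 2 * 242.8
SA = 485.6
485.6 ft^2


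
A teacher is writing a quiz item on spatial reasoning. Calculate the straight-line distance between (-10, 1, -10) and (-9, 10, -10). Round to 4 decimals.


3D distance between two points
P1 = (-10, 1, -10), P2 = (-9, 10, -10)
Formula: d = sqrt((x2-x1)^2 + (y2-y1)^2 + (z2-z1)^2)
dx = -9 - -10 = 1
dy = 10 - 1 = 9
dz = -10 - -10 = 0
dx^2 + dy^2 + dz^2 = 1 + 81 + 0 = 82
d = sqrt(82)
d = 9.0554
9.0554 units


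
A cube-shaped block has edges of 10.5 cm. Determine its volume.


Shape: cube
Side s = 10.5 cm
Formula: V = s^3
V = 10.5 * 10.5 * 10.5
V = 110.25 * 10.5
V = 1157.625
1157.625 cm^3


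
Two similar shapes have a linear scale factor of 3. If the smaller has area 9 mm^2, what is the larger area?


Linear scale factor k = 3
Original area = 9 mm^2
Rule: under a linear scaling by k, areas scale by k^2.
k^2 = 3^2 = 9
New area = 9 * 9
New area = 81
81 mm^2


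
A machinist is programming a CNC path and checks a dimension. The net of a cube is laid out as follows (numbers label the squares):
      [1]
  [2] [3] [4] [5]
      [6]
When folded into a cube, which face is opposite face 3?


Net: cross layout. Take square 3 as the base (bottom).
Fold the four squares in the horizontal row up around 3: 2 -> left, 4 -> right, 5 wraps to the top.
Fold 1 and 6 up from 3: 1 -> back, 6 -> front.
Opposite pairs are therefore: (1, 6), (2, 4), (3, 5).
Face 3 is opposite face 5.
face 5


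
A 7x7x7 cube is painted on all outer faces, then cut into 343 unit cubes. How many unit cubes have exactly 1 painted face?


Large cube: 7 x 7 x 7, cut into unit cubes.
n = 7, so n - 2 = 5
Cubes with 1 painted face lie in the interior of each face.
A cube has 6 faces; each contributes (n - 2)^2 = 25 such cubes.
Count = 6 * 25 = 150
150 unit cubes


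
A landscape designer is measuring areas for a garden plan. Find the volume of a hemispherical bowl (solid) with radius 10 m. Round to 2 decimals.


Shape: hemisphere (half of a sphere)
Radius r = 10 m
Formula: V = (1/2) * (4/3) * pi * r^3 = (2/3) * pi * r^3
r^3 = 1000
(2/3) * 1000 = 666.666667
V = 666.666667 * pi
V = 2094.4
2094.4 m^3


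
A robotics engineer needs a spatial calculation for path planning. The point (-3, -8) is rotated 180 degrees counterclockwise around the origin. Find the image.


Transformation: rotation about the origin
Original point: (-3, -8)
Rule for 180 deg: (x, y) -> (-x, -y)
Apply: (-3, -8) -> (3, 8)
(3, 8)


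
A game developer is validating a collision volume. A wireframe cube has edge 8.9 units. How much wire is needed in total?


Shape: cube
Side s = 8.9 units
A cube has 12 edges, all equal.
Formula: total edge length = 12 * s
Total = 12 * 8.9
Total = 106.8
106.8 units


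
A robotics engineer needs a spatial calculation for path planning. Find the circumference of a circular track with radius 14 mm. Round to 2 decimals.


Shape: circle
Radius r = 14 mm
Formula: C = 2 * pi * r
C = 2 * pi * 14
C = 28 * pi
C = 87.96
87.96 mm


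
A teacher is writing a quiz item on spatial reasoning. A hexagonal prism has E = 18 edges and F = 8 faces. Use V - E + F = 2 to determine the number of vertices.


Polyhedron: hexagonal prism
Euler's formula for convex polyhedra: V - E + F = 2
Given: E = 18 edges and F = 8 faces
Solve for V:
V = 2 + E - F = 2 + 18 - 8 = 12
12 vertices


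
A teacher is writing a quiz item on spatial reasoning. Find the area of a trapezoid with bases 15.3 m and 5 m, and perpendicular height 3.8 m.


Shape: trapezoid
Parallel sides a = 15.3 m, b = 5 m; Height h = 3.8 m
Formula: A = (a + b) * h / 2
a + b = 15.3 + 5 = 20.3
A = 20.3 * 3.8 / 2
A = 77.14 / 2
A = 38.57
38.57 m^2


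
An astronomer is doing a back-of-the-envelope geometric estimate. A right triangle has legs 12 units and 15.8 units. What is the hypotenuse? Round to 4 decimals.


Shape: right triangle
Legs a = 12 units, b = 15.8 units
Formula: c = sqrt(a^2 + b^2)
a^2 = 144, b^2 = 249.64
a^2 + b^2 = 393.64
c = sqrt(393.64)
c = 19.8404
19.8404 units


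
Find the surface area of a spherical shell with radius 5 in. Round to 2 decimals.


Shape: sphere
Radius r = 5 in
Formula: SA = 4 * pi * r^2
r^2 = 25
SA = 4 * pi * 25
SA = 100 * pi
SA = 314.16
314.16 in^2


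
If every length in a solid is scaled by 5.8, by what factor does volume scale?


Linear scale factor k = 5.8
Rule: under a linear scaling by k, volumes scale by k^3.
k^3 = 5.8 * 5.8 * 5.8
k^3 = 33.64 * 5.8
k^3 = 195.112
Volume scales by a factor of 195.112.
195.112 (dimensionless)


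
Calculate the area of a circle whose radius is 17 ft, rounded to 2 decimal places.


Shape: circle
Radius r = 17 ft
Formula: A = pi * r^2
r^2 = 17^2 = 289
A = pi * 289
A = 907.92
907.92 ft^2


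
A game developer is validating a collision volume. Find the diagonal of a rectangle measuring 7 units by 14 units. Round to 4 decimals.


Shape: rectangle (diagonal via Pythagoras)
Sides: 7 units and 14 units
Formula: d = sqrt(l^2 + w^2)
l^2 = 49, w^2 = 196
l^2 + w^2 = 245
d = sqrt(245)
d = 15.6525
15.6525 units


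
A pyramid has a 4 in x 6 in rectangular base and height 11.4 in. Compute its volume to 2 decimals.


Shape: rectangular pyramid
Base: 4 in x 6 in, Height h = 11.4 in
Formula: V = (1/3) * base_area * h
base_area = 4 * 6 = 24
base_area * h = 24 * 11.4 = 273.6
V = 273.6 / 3
V = 91.2
91.2 in^3


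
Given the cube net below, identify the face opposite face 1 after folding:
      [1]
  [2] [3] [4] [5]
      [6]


Net: cross layout. Take square 3 as the base (bottom).
Fold the four squares in the horizontal row up around 3: 2 -> left, 4 -> right, 5 wraps to the top.
Fold 1 and 6 up from 3: 1 -> back, 6 -> front.
Opposite pairs are therefore: (1, 6), (2, 4), (3, 5).
Face 1 is opposite face 6.
face 6


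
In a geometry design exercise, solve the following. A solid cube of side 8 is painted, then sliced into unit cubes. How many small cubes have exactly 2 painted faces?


Large cube: 8 x 8 x 8, cut into unit cubes.
n = 8, so n - 2 = 6
Cubes with 2 painted faces lie along the edges, excluding corners.
A cube has 12 edges; each contributes (n - 2) = 6 such cubes.
Count = 12 * 6 = 72
72 unit cubes


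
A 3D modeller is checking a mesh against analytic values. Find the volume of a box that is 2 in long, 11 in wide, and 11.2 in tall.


Shape: rectangular prism
l = 2 in, w = 11 in, h = 11.2 in
Formula: V = l * w * h
V = 2 * 11 * 11.2
V = 22 * 11.2
V = 246.4
246.4 in^3


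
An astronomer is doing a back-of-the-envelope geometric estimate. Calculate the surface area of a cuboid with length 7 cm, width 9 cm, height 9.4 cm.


Shape: rectangular prism
l = 7 cm, w = 9 cm, h = 9.4 cm
Formula: SA = 2(lw + lh + wh)
lw = 63, lh = 65.8, wh = 84.6
lw + lh + wh = 213.4
SA = 2 * 213.4
SA = 426.8
426.8 cm^2


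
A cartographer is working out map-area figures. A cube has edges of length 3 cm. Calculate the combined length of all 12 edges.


Shape: cube
Side s = 3 cm
A cube has 12 edges, all equal.
Formula: total edge length = 12 * s
Total = 12 * 3
Total = 36
36 cm


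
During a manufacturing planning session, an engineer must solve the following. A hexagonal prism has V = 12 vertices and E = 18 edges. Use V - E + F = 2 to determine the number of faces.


Polyhedron: hexagonal prism
Euler's formula for convex polyhedra: V - E + F = 2
Given: V = 12 vertices and E = 18 edges
Solve for F:
F = 2 + E - V = 2 + 18 - 12 = 8
8 faces


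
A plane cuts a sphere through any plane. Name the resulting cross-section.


Solid: sphere
Cutting plane: through any plane
Visualize the intersection of the plane with the solid's surface.
The boundary of the cut region is a circle.
circle


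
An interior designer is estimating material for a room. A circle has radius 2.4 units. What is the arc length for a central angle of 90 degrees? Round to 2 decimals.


Shape: circular arc
Radius r = 2.4 units, Angle = 90 degrees
Formula: L = (angle/360) * 2 * pi * r
2 * pi * r = 4.8 * pi
L = (90/360) * 4.8 * pi
L = 1.2 * pi
L = 3.77
3.77 units


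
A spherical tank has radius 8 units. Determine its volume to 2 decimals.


Shape: sphere
Radius r = 8 units
Formula: V = (4/3) * pi * r^3
r^3 = 512
(4/3) * 512 = 682.666667
V = 682.666667 * pi
V = 2144.66
2144.66 units^3


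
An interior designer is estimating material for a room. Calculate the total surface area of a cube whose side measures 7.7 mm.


Shape: cube
Side s = 7.7 mm
A cube has 6 square faces.
Formula: SA = 6 * s^2
s^2 = 59.29
SA = 6 * 59.29
SA = 355.74
355.74 mm^2


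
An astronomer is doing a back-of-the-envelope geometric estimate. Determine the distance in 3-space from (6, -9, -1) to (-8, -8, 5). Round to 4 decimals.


3D distance between two points
P1 = (6, -9, -1), P2 = (-8, -8, 5)
Formula: d = sqrt((x2-x1)^2 + (y2-y1)^2 + (z2-z1)^2)
dx = -8 - 6 = -14
dy = -8 - -9 = 1
dz = 5 - -1 = 6
dx^2 + dy^2 + dz^2 = 196 + 1 + 36 = 233
d = sqrt(233)
d = 15.2643
15.2643 units


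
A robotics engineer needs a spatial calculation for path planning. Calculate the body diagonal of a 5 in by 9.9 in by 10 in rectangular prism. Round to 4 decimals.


Shape: rectangular box (space diagonal)
l = 5 in, w = 9.9 in, h = 10 in
Visualize: the diagonal of the base, then a right triangle with that diagonal and the height.
Formula: d = sqrt(l^2 + w^2 + h^2)
l^2 + w^2 + h^2 = 25 + 98.01 + 100 = 223.01
d = sqrt(223.01)
d = 14.9335
14.9335 in


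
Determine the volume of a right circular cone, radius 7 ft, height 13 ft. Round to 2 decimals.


Shape: cone
Radius r = 7 ft, Height h = 13 ft
Formula: V = (1/3) * pi * r^2 * h
r^2 = 49
pi * r^2 * h = pi * 49 * 13 = 637 * pi
V = 637 * pi / 3
V = 667.06
667.06 ft^3


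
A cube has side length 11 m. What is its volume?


Shape: cube
Side s = 11 m
Formula: V = s^3
V = 11 * 11 * 11
V = 121 * 11
V = 1331
1331 m^3


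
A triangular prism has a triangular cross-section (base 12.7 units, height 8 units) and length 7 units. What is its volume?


Shape: triangular prism
Triangle base = 12.7 units, triangle height = 8 units, prism length L = 7 units
Formula: V = (1/2 * b * h_tri) * L
Cross-section area = 0.5 * 12.7 * 8 = 50.8
V = 50.8 * 7
V = 355.6
355.6 units^3


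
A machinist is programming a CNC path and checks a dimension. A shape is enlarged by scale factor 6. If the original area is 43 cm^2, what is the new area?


Linear scale factor k = 6
Original area = 43 cm^2
Rule: under a linear scaling by k, areas scale by k^2.
k^2 = 6^2 = 36
New area = 43 * 36
New area = 1548
1548 cm^2


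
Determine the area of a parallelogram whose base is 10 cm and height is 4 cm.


Shape: parallelogram
Base b = 10 cm, Height h = 4 cm
Formula: A = b * h
A = 10 * 4
A = 40
40 cm^2


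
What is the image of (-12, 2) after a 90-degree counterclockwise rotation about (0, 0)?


Transformation: rotation about the origin
Original point: (-12, 2)
Rule for 90 deg counterclockwise: (x, y) -> (-y, x)
Apply: (-12, 2) -> (-2, -12)
(-2, -12)


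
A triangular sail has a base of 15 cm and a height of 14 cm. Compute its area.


Shape: triangle
Base b = 15 cm, Height h = 14 cm
Formula: A = (1/2) * b * h
A = 0.5 * 15 * 14
A = 0.5 * 210
A = 105
105 cm^2


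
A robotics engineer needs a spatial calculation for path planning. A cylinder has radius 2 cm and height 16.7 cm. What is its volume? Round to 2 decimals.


Shape: cylinder
Radius r = 2 cm, Height h = 16.7 cm
Formula: V = pi * r^2 * h
r^2 = 4
V = pi * 4 * 16.7
V = 66.8 * pi
V = 209.86
209.86 cm^3


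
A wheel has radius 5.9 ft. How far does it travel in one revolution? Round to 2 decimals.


Shape: circle
Radius r = 5.9 ft
Formula: C = 2 * pi * r
C = 2 * pi * 5.9
C = 11.8 * pi
C = 37.07
37.07 ft


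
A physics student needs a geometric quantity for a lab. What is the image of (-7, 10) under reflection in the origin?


Transformation: reflection
Original point: (-7, 10)
Rule for reflection through the origin: (x, y) -> (-x, -y)
Apply: (-7, 10) -> (7, -10)
(7, -10)
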